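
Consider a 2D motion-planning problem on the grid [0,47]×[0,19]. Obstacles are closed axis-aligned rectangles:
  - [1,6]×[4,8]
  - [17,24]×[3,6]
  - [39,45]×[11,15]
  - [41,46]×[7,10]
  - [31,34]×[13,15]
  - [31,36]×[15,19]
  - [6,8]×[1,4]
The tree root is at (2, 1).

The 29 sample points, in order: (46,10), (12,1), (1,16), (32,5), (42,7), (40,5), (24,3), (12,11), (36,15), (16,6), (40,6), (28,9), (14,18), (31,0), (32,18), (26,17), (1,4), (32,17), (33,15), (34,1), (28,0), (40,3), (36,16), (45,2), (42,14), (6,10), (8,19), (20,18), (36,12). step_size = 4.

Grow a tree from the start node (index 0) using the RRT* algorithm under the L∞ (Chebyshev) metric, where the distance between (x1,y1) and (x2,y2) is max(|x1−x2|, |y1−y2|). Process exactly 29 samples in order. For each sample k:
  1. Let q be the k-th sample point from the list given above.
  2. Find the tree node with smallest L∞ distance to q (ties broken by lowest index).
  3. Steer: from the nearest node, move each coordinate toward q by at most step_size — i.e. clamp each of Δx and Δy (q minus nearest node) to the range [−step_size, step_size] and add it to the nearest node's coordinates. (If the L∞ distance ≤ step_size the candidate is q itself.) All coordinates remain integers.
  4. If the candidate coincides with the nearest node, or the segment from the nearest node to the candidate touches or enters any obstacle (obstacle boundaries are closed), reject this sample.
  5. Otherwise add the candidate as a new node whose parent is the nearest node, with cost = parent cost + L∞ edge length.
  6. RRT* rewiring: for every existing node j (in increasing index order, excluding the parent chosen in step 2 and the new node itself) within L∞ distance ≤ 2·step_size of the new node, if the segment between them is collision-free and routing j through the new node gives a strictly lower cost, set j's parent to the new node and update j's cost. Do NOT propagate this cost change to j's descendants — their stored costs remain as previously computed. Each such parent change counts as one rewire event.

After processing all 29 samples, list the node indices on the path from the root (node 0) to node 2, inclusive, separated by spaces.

1. q=(46,10) nearest=0 d=44 new=(6,5) → blocked by [1,6]×[4,8], reject
2. q=(12,1) nearest=0 d=10 new=(6,1) → blocked by [6,8]×[1,4], reject
3. q=(1,16) nearest=0 d=15 new=(1,5) → blocked by [1,6]×[4,8], reject
4. q=(32,5) nearest=0 d=30 new=(6,5) → blocked by [1,6]×[4,8], reject
5. q=(42,7) nearest=0 d=40 new=(6,5) → blocked by [1,6]×[4,8], reject
6. q=(40,5) nearest=0 d=38 new=(6,5) → blocked by [1,6]×[4,8], reject
7. q=(24,3) nearest=0 d=22 new=(6,3) → blocked by [6,8]×[1,4], reject
8. q=(12,11) nearest=0 d=10 new=(6,5) → blocked by [1,6]×[4,8], reject
9. q=(36,15) nearest=0 d=34 new=(6,5) → blocked by [1,6]×[4,8], reject
10. q=(16,6) nearest=0 d=14 new=(6,5) → blocked by [1,6]×[4,8], reject
11. q=(40,6) nearest=0 d=38 new=(6,5) → blocked by [1,6]×[4,8], reject
12. q=(28,9) nearest=0 d=26 new=(6,5) → blocked by [1,6]×[4,8], reject
13. q=(14,18) nearest=0 d=17 new=(6,5) → blocked by [1,6]×[4,8], reject
14. q=(31,0) nearest=0 d=29 new=(6,0) → add node 1 parent=0 cost=4
15. q=(32,18) nearest=1 d=26 new=(10,4) → blocked by [6,8]×[1,4], reject
16. q=(26,17) nearest=1 d=20 new=(10,4) → blocked by [6,8]×[1,4], reject
17. q=(1,4) nearest=0 d=3 new=(1,4) → blocked by [1,6]×[4,8], reject
18. q=(32,17) nearest=1 d=26 new=(10,4) → blocked by [6,8]×[1,4], reject
19. q=(33,15) nearest=1 d=27 new=(10,4) → blocked by [6,8]×[1,4], reject
20. q=(34,1) nearest=1 d=28 new=(10,1) → add node 2 parent=1 cost=8
21. q=(28,0) nearest=2 d=18 new=(14,0) → add node 3 parent=2 cost=12
22. q=(40,3) nearest=3 d=26 new=(18,3) → blocked by [17,24]×[3,6], reject
23. q=(36,16) nearest=3 d=22 new=(18,4) → blocked by [17,24]×[3,6], reject
24. q=(45,2) nearest=3 d=31 new=(18,2) → add node 4 parent=3 cost=16
25. q=(42,14) nearest=4 d=24 new=(22,6) → blocked by [17,24]×[3,6], reject
26. q=(6,10) nearest=0 d=9 new=(6,5) → blocked by [1,6]×[4,8], reject
27. q=(8,19) nearest=4 d=17 new=(14,6) → blocked by [17,24]×[3,6], reject
28. q=(20,18) nearest=4 d=16 new=(20,6) → blocked by [17,24]×[3,6], reject
29. q=(36,12) nearest=4 d=18 new=(22,6) → blocked by [17,24]×[3,6], reject

Path: 0 1 2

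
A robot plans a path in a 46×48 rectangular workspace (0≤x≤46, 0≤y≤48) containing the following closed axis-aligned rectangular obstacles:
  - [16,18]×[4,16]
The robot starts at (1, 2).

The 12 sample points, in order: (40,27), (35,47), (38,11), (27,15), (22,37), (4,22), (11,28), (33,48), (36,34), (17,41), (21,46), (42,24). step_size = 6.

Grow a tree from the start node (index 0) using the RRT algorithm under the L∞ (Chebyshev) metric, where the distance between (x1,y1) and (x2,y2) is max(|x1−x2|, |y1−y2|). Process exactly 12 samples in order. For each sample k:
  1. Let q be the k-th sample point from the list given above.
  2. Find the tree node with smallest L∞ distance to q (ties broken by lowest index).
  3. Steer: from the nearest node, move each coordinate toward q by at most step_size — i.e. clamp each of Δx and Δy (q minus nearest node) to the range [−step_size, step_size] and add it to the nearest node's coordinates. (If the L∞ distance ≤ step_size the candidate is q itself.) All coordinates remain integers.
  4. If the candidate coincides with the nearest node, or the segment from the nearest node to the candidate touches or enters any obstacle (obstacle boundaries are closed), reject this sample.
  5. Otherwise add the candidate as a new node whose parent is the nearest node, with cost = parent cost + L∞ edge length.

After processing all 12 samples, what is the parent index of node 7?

1. q=(40,27) nearest=0 d=39 new=(7,8) → add node 1 parent=0 cost=6
2. q=(35,47) nearest=1 d=39 new=(13,14) → add node 2 parent=1 cost=12
3. q=(38,11) nearest=2 d=25 new=(19,11) → blocked by [16,18]×[4,16], reject
4. q=(27,15) nearest=2 d=14 new=(19,15) → blocked by [16,18]×[4,16], reject
5. q=(22,37) nearest=2 d=23 new=(19,20) → add node 3 parent=2 cost=18
6. q=(4,22) nearest=2 d=9 new=(7,20) → add node 4 parent=2 cost=18
7. q=(11,28) nearest=3 d=8 new=(13,26) → add node 5 parent=3 cost=24
8. q=(33,48) nearest=5 d=22 new=(19,32) → add node 6 parent=5 cost=30
9. q=(36,34) nearest=3 d=17 new=(25,26) → add node 7 parent=3 cost=24
10. q=(17,41) nearest=6 d=9 new=(17,38) → add node 8 parent=6 cost=36
11. q=(21,46) nearest=8 d=8 new=(21,44) → add node 9 parent=8 cost=42
12. q=(42,24) nearest=7 d=17 new=(31,24) → add node 10 parent=7 cost=30

Parent of node 7: 3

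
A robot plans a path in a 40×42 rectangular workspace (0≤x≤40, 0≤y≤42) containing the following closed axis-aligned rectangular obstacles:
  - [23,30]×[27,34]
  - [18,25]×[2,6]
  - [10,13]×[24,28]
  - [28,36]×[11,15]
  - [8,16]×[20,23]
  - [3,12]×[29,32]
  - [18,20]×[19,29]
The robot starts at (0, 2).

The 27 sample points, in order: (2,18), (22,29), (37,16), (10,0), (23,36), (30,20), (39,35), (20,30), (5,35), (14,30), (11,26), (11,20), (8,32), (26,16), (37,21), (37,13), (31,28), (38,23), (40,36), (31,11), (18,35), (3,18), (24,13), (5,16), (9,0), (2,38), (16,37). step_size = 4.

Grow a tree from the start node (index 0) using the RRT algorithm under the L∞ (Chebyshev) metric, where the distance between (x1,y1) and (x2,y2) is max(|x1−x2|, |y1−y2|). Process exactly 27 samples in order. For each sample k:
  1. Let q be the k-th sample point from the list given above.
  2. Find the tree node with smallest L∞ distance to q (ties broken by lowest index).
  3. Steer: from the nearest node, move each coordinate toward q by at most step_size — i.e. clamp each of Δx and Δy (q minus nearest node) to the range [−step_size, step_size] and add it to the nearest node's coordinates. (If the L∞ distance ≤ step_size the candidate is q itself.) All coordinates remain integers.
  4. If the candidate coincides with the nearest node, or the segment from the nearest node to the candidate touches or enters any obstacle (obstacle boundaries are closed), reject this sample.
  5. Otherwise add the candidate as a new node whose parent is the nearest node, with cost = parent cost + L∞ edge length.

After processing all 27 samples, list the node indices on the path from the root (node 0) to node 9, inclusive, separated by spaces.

1. q=(2,18) nearest=0 d=16 new=(2,6) → add node 1 parent=0 cost=4
2. q=(22,29) nearest=1 d=23 new=(6,10) → add node 2 parent=1 cost=8
3. q=(37,16) nearest=2 d=31 new=(10,14) → add node 3 parent=2 cost=12
4. q=(10,0) nearest=1 d=8 new=(6,2) → add node 4 parent=1 cost=8
5. q=(23,36) nearest=3 d=22 new=(14,18) → add node 5 parent=3 cost=16
6. q=(30,20) nearest=5 d=16 new=(18,20) → blocked by [18,20]×[19,29], reject
7. q=(39,35) nearest=5 d=25 new=(18,22) → blocked by [8,16]×[20,23], reject
8. q=(20,30) nearest=5 d=12 new=(18,22) → blocked by [8,16]×[20,23], reject
9. q=(5,35) nearest=5 d=17 new=(10,22) → blocked by [8,16]×[20,23], reject
10. q=(14,30) nearest=5 d=12 new=(14,22) → blocked by [8,16]×[20,23], reject
11. q=(11,26) nearest=5 d=8 new=(11,22) → blocked by [8,16]×[20,23], reject
12. q=(11,20) nearest=5 d=3 new=(11,20) → blocked by [8,16]×[20,23], reject
13. q=(8,32) nearest=5 d=14 new=(10,22) → blocked by [8,16]×[20,23], reject
14. q=(26,16) nearest=5 d=12 new=(18,16) → add node 6 parent=5 cost=20
15. q=(37,21) nearest=6 d=19 new=(22,20) → add node 7 parent=6 cost=24
16. q=(37,13) nearest=7 d=15 new=(26,16) → add node 8 parent=7 cost=28
17. q=(31,28) nearest=7 d=9 new=(26,24) → add node 9 parent=7 cost=28
18. q=(38,23) nearest=8 d=12 new=(30,20) → add node 10 parent=8 cost=32
19. q=(40,36) nearest=9 d=14 new=(30,28) → blocked by [23,30]×[27,34], reject
20. q=(31,11) nearest=8 d=5 new=(30,12) → blocked by [28,36]×[11,15], reject
21. q=(18,35) nearest=9 d=11 new=(22,28) → blocked by [23,30]×[27,34], reject
22. q=(3,18) nearest=3 d=7 new=(6,18) → add node 11 parent=3 cost=16
23. q=(24,13) nearest=8 d=3 new=(24,13) → add node 12 parent=8 cost=31
24. q=(5,16) nearest=11 d=2 new=(5,16) → add node 13 parent=11 cost=18
25. q=(9,0) nearest=4 d=3 new=(9,0) → add node 14 parent=4 cost=11
26. q=(2,38) nearest=5 d=20 new=(10,22) → blocked by [8,16]×[20,23], reject
27. q=(16,37) nearest=9 d=13 new=(22,28) → blocked by [23,30]×[27,34], reject

Path: 0 1 2 3 5 6 7 9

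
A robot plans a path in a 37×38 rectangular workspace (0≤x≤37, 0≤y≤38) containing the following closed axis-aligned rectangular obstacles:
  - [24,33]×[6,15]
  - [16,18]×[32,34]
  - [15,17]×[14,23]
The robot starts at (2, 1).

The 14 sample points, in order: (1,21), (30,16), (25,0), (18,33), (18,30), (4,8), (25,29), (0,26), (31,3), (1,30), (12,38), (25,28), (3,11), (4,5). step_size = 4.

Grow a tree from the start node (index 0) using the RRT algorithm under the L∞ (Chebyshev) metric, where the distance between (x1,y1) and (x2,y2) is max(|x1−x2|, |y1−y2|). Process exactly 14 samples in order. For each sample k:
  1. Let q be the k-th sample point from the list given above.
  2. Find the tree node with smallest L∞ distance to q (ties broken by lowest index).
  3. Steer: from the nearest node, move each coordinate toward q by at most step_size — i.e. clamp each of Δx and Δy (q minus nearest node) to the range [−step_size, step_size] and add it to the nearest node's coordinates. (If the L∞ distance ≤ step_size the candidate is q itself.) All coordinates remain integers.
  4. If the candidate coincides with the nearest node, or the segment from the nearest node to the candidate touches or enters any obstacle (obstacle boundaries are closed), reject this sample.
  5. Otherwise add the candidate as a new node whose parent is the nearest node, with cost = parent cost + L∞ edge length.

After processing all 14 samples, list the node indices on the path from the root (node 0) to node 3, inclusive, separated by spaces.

1. q=(1,21) nearest=0 d=20 new=(1,5) → add node 1 parent=0 cost=4
2. q=(30,16) nearest=0 d=28 new=(6,5) → add node 2 parent=0 cost=4
3. q=(25,0) nearest=2 d=19 new=(10,1) → add node 3 parent=2 cost=8
4. q=(18,33) nearest=1 d=28 new=(5,9) → add node 4 parent=1 cost=8
5. q=(18,30) nearest=4 d=21 new=(9,13) → add node 5 parent=4 cost=12
6. q=(4,8) nearest=4 d=1 new=(4,8) → add node 6 parent=4 cost=9
7. q=(25,29) nearest=5 d=16 new=(13,17) → add node 7 parent=5 cost=16
8. q=(0,26) nearest=5 d=13 new=(5,17) → add node 8 parent=5 cost=16
9. q=(31,3) nearest=7 d=18 new=(17,13) → blocked by [15,17]×[14,23], reject
10. q=(1,30) nearest=7 d=13 new=(9,21) → add node 9 parent=7 cost=20
11. q=(12,38) nearest=9 d=17 new=(12,25) → add node 10 parent=9 cost=24
12. q=(25,28) nearest=7 d=12 new=(17,21) → blocked by [15,17]×[14,23], reject
13. q=(3,11) nearest=4 d=2 new=(3,11) → add node 11 parent=4 cost=10
14. q=(4,5) nearest=2 d=2 new=(4,5) → add node 12 parent=2 cost=6

Path: 0 2 3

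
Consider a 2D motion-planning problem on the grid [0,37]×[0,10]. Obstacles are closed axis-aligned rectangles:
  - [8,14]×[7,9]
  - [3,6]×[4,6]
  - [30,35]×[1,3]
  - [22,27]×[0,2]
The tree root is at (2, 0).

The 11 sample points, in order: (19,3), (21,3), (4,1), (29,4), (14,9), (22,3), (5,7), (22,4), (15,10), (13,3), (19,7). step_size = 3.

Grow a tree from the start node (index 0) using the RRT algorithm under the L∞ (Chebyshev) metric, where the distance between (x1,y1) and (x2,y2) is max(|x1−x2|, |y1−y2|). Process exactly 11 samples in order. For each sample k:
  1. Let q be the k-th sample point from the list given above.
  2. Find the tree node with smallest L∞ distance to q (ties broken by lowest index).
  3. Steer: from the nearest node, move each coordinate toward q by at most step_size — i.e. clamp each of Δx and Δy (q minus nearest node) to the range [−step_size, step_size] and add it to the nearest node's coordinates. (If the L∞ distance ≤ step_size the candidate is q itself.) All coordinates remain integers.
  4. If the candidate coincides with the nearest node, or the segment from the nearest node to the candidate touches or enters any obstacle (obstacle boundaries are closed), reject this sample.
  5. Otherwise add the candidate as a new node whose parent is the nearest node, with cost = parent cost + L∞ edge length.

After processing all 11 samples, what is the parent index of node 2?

Parent of node 2: 1

1. q=(19,3) nearest=0 d=17 new=(5,3) → add node 1 parent=0 cost=3
2. q=(21,3) nearest=1 d=16 new=(8,3) → add node 2 parent=1 cost=6
3. q=(4,1) nearest=0 d=2 new=(4,1) → add node 3 parent=0 cost=2
4. q=(29,4) nearest=2 d=21 new=(11,4) → add node 4 parent=2 cost=9
5. q=(14,9) nearest=4 d=5 new=(14,7) → blocked by [8,14]×[7,9], reject
6. q=(22,3) nearest=4 d=11 new=(14,3) → add node 5 parent=4 cost=12
7. q=(5,7) nearest=1 d=4 new=(5,6) → blocked by [3,6]×[4,6], reject
8. q=(22,4) nearest=5 d=8 new=(17,4) → add node 6 parent=5 cost=15
9. q=(15,10) nearest=4 d=6 new=(14,7) → blocked by [8,14]×[7,9], reject
10. q=(13,3) nearest=5 d=1 new=(13,3) → add node 7 parent=5 cost=13
11. q=(19,7) nearest=6 d=3 new=(19,7) → add node 8 parent=6 cost=18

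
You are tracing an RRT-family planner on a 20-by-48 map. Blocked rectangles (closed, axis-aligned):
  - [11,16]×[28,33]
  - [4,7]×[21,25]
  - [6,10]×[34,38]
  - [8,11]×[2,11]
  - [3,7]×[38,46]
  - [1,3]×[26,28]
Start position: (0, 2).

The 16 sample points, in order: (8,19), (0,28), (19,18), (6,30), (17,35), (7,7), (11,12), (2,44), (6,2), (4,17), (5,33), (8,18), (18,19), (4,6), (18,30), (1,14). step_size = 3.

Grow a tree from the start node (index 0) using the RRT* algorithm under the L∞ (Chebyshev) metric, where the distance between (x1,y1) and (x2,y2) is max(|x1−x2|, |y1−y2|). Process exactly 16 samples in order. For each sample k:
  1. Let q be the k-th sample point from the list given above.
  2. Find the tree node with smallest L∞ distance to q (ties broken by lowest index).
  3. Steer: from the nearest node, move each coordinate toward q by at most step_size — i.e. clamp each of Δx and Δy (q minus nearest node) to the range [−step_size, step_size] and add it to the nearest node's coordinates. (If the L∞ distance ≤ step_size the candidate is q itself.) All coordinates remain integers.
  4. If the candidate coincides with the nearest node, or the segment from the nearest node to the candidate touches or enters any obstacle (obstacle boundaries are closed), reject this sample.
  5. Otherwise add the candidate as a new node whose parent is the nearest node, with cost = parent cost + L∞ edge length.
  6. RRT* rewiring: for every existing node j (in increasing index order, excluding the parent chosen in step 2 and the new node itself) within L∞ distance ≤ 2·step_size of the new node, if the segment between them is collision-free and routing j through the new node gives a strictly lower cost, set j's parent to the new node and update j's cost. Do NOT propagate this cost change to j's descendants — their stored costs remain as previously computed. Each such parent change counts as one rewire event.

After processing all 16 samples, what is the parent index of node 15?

Parent of node 15: 4

1. q=(8,19) nearest=0 d=17 new=(3,5) → add node 1 parent=0 cost=3
2. q=(0,28) nearest=1 d=23 new=(0,8) → add node 2 parent=1 cost=6
3. q=(19,18) nearest=1 d=16 new=(6,8) → add node 3 parent=1 cost=6
4. q=(6,30) nearest=2 d=22 new=(3,11) → add node 4 parent=2 cost=9
5. q=(17,35) nearest=4 d=24 new=(6,14) → add node 5 parent=4 cost=12
6. q=(7,7) nearest=3 d=1 new=(7,7) → add node 6 parent=3 cost=7
7. q=(11,12) nearest=3 d=5 new=(9,11) → blocked by [8,11]×[2,11], reject
8. q=(2,44) nearest=5 d=30 new=(3,17) → add node 7 parent=5 cost=15
9. q=(6,2) nearest=1 d=3 new=(6,2) → add node 8 parent=1 cost=6
10. q=(4,17) nearest=7 d=1 new=(4,17) → add node 9 parent=7 cost=16
11. q=(5,33) nearest=7 d=16 new=(5,20) → add node 10 parent=7 cost=18
12. q=(8,18) nearest=10 d=3 new=(8,18) → add node 11 parent=10 cost=21
13. q=(18,19) nearest=11 d=10 new=(11,19) → add node 12 parent=11 cost=24
14. q=(4,6) nearest=1 d=1 new=(4,6) → add node 13 parent=1 cost=4
15. q=(18,30) nearest=12 d=11 new=(14,22) → add node 14 parent=12 cost=27
16. q=(1,14) nearest=4 d=3 new=(1,14) → add node 15 parent=4 cost=12; rewire 9→15 (15<16)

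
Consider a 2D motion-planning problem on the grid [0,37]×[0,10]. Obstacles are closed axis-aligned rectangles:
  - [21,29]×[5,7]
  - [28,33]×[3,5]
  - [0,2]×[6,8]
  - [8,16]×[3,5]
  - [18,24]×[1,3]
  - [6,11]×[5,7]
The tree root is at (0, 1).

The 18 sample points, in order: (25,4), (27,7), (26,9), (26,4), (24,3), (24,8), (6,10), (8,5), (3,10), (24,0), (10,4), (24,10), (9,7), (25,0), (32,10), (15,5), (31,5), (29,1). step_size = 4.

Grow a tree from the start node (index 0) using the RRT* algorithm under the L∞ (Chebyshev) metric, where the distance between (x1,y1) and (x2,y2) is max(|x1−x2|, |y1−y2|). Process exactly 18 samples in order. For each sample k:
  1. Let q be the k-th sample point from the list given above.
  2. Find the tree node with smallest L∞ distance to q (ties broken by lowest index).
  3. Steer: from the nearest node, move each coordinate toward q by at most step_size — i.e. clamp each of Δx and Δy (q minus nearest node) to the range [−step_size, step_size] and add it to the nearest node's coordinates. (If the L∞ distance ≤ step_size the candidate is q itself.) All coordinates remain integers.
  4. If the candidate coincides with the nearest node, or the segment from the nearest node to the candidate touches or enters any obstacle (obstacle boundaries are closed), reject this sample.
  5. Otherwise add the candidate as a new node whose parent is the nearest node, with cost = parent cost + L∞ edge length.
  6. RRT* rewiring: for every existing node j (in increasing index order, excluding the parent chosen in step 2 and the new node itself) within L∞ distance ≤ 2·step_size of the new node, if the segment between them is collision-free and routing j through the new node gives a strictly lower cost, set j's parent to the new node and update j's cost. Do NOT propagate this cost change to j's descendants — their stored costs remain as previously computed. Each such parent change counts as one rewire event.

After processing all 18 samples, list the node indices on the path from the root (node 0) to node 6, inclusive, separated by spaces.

1. q=(25,4) nearest=0 d=25 new=(4,4) → add node 1 parent=0 cost=4
2. q=(27,7) nearest=1 d=23 new=(8,7) → blocked by [6,11]×[5,7], reject
3. q=(26,9) nearest=1 d=22 new=(8,8) → blocked by [6,11]×[5,7], reject
4. q=(26,4) nearest=1 d=22 new=(8,4) → blocked by [8,16]×[3,5], reject
5. q=(24,3) nearest=1 d=20 new=(8,3) → blocked by [8,16]×[3,5], reject
6. q=(24,8) nearest=1 d=20 new=(8,8) → blocked by [6,11]×[5,7], reject
7. q=(6,10) nearest=1 d=6 new=(6,8) → add node 2 parent=1 cost=8
8. q=(8,5) nearest=2 d=3 new=(8,5) → blocked by [8,16]×[3,5], reject
9. q=(3,10) nearest=2 d=3 new=(3,10) → add node 3 parent=2 cost=11
10. q=(24,0) nearest=2 d=18 new=(10,4) → blocked by [8,16]×[3,5], reject
11. q=(10,4) nearest=2 d=4 new=(10,4) → blocked by [8,16]×[3,5], reject
12. q=(24,10) nearest=2 d=18 new=(10,10) → add node 4 parent=2 cost=12
13. q=(9,7) nearest=2 d=3 new=(9,7) → blocked by [6,11]×[5,7], reject
14. q=(25,0) nearest=4 d=15 new=(14,6) → add node 5 parent=4 cost=16
15. q=(32,10) nearest=5 d=18 new=(18,10) → add node 6 parent=5 cost=20
16. q=(15,5) nearest=5 d=1 new=(15,5) → blocked by [8,16]×[3,5], reject
17. q=(31,5) nearest=6 d=13 new=(22,6) → blocked by [21,29]×[5,7], reject
18. q=(29,1) nearest=6 d=11 new=(22,6) → blocked by [21,29]×[5,7], reject

Path: 0 1 2 4 5 6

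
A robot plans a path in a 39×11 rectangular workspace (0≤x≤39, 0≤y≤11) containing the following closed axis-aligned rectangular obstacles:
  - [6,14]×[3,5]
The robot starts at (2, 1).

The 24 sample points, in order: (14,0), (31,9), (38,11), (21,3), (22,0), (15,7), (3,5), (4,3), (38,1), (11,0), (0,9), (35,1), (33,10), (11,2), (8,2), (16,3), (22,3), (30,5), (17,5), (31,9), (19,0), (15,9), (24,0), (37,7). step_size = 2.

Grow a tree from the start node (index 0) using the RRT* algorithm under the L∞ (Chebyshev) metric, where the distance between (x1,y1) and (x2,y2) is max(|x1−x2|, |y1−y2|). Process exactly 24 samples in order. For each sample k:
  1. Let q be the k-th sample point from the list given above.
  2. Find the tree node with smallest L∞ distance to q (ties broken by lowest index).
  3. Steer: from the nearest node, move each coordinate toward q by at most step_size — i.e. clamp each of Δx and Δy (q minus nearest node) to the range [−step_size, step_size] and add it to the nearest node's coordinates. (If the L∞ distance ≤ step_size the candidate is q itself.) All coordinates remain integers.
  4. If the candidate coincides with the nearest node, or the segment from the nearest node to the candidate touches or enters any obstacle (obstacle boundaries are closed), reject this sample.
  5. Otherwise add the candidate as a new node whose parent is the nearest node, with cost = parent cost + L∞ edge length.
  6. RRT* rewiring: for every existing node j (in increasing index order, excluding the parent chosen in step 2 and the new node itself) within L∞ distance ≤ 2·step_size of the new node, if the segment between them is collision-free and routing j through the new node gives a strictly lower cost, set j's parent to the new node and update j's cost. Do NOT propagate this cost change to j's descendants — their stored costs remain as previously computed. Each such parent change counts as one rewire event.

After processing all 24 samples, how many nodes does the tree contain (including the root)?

1. q=(14,0) nearest=0 d=12 new=(4,0) → add node 1 parent=0 cost=2
2. q=(31,9) nearest=1 d=27 new=(6,2) → add node 2 parent=1 cost=4
3. q=(38,11) nearest=2 d=32 new=(8,4) → blocked by [6,14]×[3,5], reject
4. q=(21,3) nearest=2 d=15 new=(8,3) → blocked by [6,14]×[3,5], reject
5. q=(22,0) nearest=2 d=16 new=(8,0) → add node 3 parent=2 cost=6
6. q=(15,7) nearest=3 d=7 new=(10,2) → add node 4 parent=3 cost=8
7. q=(3,5) nearest=2 d=3 new=(4,4) → add node 5 parent=2 cost=6
8. q=(4,3) nearest=5 d=1 new=(4,3) → add node 6 parent=5 cost=7
9. q=(38,1) nearest=4 d=28 new=(12,1) → add node 7 parent=4 cost=10
10. q=(11,0) nearest=7 d=1 new=(11,0) → add node 8 parent=7 cost=11
11. q=(0,9) nearest=5 d=5 new=(2,6) → add node 9 parent=5 cost=8
12. q=(35,1) nearest=7 d=23 new=(14,1) → add node 10 parent=7 cost=12
13. q=(33,10) nearest=10 d=19 new=(16,3) → add node 11 parent=10 cost=14
14. q=(11,2) nearest=4 d=1 new=(11,2) → add node 12 parent=4 cost=9
15. q=(8,2) nearest=2 d=2 new=(8,2) → add node 13 parent=2 cost=6; rewire 8→13 (9<11)
16. q=(16,3) nearest=11 d=0 → coincident, reject
17. q=(22,3) nearest=11 d=6 new=(18,3) → add node 14 parent=11 cost=16
18. q=(30,5) nearest=14 d=12 new=(20,5) → add node 15 parent=14 cost=18
19. q=(17,5) nearest=11 d=2 new=(17,5) → add node 16 parent=11 cost=16
20. q=(31,9) nearest=15 d=11 new=(22,7) → add node 17 parent=15 cost=20
21. q=(19,0) nearest=11 d=3 new=(18,1) → add node 18 parent=11 cost=16
22. q=(15,9) nearest=16 d=4 new=(15,7) → add node 19 parent=16 cost=18
23. q=(24,0) nearest=15 d=5 new=(22,3) → add node 20 parent=15 cost=20
24. q=(37,7) nearest=17 d=15 new=(24,7) → add node 21 parent=17 cost=22

Node count: 22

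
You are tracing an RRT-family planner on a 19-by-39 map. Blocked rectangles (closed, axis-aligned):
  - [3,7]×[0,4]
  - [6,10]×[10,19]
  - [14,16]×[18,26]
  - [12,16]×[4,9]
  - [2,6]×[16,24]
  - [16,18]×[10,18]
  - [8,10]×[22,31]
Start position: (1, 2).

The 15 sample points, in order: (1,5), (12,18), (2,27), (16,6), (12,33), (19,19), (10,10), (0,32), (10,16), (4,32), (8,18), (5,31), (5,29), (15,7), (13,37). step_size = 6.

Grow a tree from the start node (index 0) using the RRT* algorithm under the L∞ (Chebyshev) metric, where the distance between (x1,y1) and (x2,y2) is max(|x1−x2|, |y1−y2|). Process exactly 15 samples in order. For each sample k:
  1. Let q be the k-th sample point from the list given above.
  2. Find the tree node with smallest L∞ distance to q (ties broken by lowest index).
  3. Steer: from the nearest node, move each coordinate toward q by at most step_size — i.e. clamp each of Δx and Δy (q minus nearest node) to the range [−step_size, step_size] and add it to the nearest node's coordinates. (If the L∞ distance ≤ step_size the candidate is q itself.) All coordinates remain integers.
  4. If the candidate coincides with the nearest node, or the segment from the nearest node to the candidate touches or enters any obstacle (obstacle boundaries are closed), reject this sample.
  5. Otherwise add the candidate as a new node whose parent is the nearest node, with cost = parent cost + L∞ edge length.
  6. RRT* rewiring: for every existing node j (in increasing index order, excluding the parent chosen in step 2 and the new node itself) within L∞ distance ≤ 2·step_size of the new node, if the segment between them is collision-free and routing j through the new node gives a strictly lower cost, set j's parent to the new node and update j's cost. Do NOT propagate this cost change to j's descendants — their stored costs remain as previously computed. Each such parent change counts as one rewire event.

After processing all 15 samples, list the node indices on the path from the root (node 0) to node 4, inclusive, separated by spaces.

1. q=(1,5) nearest=0 d=3 new=(1,5) → add node 1 parent=0 cost=3
2. q=(12,18) nearest=1 d=13 new=(7,11) → blocked by [6,10]×[10,19], reject
3. q=(2,27) nearest=1 d=22 new=(2,11) → add node 2 parent=1 cost=9
4. q=(16,6) nearest=2 d=14 new=(8,6) → add node 3 parent=2 cost=15
5. q=(12,33) nearest=2 d=22 new=(8,17) → blocked by [6,10]×[10,19], reject
6. q=(19,19) nearest=3 d=13 new=(14,12) → add node 4 parent=3 cost=21
7. q=(10,10) nearest=3 d=4 new=(10,10) → blocked by [6,10]×[10,19], reject
8. q=(0,32) nearest=4 d=20 new=(8,18) → blocked by [6,10]×[10,19], reject
9. q=(10,16) nearest=4 d=4 new=(10,16) → blocked by [6,10]×[10,19], reject
10. q=(4,32) nearest=4 d=20 new=(8,18) → blocked by [6,10]×[10,19], reject
11. q=(8,18) nearest=4 d=6 new=(8,18) → blocked by [6,10]×[10,19], reject
12. q=(5,31) nearest=4 d=19 new=(8,18) → blocked by [6,10]×[10,19], reject
13. q=(5,29) nearest=4 d=17 new=(8,18) → blocked by [6,10]×[10,19], reject
14. q=(15,7) nearest=4 d=5 new=(15,7) → blocked by [12,16]×[4,9], reject
15. q=(13,37) nearest=4 d=25 new=(13,18) → add node 5 parent=4 cost=27

Path: 0 1 2 3 4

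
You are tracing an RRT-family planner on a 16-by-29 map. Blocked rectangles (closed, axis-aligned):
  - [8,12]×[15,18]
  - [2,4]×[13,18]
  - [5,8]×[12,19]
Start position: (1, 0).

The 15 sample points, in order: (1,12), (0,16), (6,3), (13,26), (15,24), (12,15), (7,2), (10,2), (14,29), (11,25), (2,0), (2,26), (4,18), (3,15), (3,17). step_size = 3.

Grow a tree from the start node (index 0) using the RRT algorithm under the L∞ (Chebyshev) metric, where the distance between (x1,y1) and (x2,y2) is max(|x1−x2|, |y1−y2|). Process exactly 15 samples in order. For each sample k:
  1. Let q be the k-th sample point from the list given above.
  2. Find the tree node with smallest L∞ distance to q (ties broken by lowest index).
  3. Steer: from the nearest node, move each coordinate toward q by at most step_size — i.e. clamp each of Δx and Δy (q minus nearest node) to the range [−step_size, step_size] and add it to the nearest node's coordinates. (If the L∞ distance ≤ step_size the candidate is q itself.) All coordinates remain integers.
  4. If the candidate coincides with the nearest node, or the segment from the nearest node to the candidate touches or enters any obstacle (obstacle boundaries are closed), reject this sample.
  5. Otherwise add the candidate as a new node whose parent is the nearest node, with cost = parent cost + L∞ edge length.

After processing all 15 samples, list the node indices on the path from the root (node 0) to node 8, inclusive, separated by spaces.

1. q=(1,12) nearest=0 d=12 new=(1,3) → add node 1 parent=0 cost=3
2. q=(0,16) nearest=1 d=13 new=(0,6) → add node 2 parent=1 cost=6
3. q=(6,3) nearest=0 d=5 new=(4,3) → add node 3 parent=0 cost=3
4. q=(13,26) nearest=2 d=20 new=(3,9) → add node 4 parent=2 cost=9
5. q=(15,24) nearest=4 d=15 new=(6,12) → blocked by [5,8]×[12,19], reject
6. q=(12,15) nearest=4 d=9 new=(6,12) → blocked by [5,8]×[12,19], reject
7. q=(7,2) nearest=3 d=3 new=(7,2) → add node 5 parent=3 cost=6
8. q=(10,2) nearest=5 d=3 new=(10,2) → add node 6 parent=5 cost=9
9. q=(14,29) nearest=4 d=20 new=(6,12) → blocked by [5,8]×[12,19], reject
10. q=(11,25) nearest=4 d=16 new=(6,12) → blocked by [5,8]×[12,19], reject
11. q=(2,0) nearest=0 d=1 new=(2,0) → add node 7 parent=0 cost=1
12. q=(2,26) nearest=4 d=17 new=(2,12) → add node 8 parent=4 cost=12
13. q=(4,18) nearest=8 d=6 new=(4,15) → blocked by [2,4]×[13,18], reject
14. q=(3,15) nearest=8 d=3 new=(3,15) → blocked by [2,4]×[13,18], reject
15. q=(3,17) nearest=8 d=5 new=(3,15) → blocked by [2,4]×[13,18], reject

Path: 0 1 2 4 8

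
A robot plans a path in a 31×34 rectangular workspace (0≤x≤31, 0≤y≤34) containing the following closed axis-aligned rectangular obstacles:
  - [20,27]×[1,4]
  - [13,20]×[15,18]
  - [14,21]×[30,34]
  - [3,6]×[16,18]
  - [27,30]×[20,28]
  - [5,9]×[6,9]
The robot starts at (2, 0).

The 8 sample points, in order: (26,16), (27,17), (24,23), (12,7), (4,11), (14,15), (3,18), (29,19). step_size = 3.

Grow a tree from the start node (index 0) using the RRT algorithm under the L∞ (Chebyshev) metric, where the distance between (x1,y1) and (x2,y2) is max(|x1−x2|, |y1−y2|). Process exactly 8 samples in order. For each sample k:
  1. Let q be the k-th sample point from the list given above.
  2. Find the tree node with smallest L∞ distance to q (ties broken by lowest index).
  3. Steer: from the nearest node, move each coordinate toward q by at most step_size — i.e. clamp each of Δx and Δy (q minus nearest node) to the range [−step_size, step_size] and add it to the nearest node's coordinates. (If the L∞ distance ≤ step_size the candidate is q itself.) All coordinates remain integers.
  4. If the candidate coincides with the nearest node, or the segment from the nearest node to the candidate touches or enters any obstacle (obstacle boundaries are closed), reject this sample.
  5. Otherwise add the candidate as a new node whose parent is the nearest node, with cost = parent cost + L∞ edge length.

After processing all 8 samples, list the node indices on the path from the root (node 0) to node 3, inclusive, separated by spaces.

1. q=(26,16) nearest=0 d=24 new=(5,3) → add node 1 parent=0 cost=3
2. q=(27,17) nearest=1 d=22 new=(8,6) → blocked by [5,9]×[6,9], reject
3. q=(24,23) nearest=1 d=20 new=(8,6) → blocked by [5,9]×[6,9], reject
4. q=(12,7) nearest=1 d=7 new=(8,6) → blocked by [5,9]×[6,9], reject
5. q=(4,11) nearest=1 d=8 new=(4,6) → add node 2 parent=1 cost=6
6. q=(14,15) nearest=2 d=10 new=(7,9) → blocked by [5,9]×[6,9], reject
7. q=(3,18) nearest=2 d=12 new=(3,9) → add node 3 parent=2 cost=9
8. q=(29,19) nearest=1 d=24 new=(8,6) → blocked by [5,9]×[6,9], reject

Path: 0 1 2 3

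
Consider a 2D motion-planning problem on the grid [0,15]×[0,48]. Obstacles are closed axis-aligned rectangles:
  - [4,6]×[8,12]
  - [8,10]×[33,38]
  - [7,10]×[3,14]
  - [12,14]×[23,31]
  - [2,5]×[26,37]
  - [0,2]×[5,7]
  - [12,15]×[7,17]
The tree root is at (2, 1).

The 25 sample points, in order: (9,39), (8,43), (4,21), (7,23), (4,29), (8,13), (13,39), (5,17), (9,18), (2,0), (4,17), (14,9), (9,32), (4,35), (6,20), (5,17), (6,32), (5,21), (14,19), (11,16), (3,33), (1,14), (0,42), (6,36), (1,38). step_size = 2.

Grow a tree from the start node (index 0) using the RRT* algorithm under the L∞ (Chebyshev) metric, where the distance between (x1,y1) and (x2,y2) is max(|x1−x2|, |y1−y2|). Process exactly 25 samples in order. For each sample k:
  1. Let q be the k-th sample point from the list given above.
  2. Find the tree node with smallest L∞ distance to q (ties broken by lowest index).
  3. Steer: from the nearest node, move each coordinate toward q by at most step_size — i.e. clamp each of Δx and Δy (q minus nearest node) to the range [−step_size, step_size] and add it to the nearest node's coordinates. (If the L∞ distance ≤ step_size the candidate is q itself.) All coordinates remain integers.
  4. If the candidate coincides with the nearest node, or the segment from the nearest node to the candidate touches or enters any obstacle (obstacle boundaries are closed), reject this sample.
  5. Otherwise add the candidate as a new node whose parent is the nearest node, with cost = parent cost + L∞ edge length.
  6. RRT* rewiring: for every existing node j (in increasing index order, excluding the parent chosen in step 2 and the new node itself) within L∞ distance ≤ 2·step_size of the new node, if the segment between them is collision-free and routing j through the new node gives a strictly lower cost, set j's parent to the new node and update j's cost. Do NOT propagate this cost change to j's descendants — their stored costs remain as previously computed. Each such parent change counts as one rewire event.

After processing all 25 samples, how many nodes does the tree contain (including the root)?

Node count: 10

1. q=(9,39) nearest=0 d=38 new=(4,3) → add node 1 parent=0 cost=2
2. q=(8,43) nearest=1 d=40 new=(6,5) → add node 2 parent=1 cost=4
3. q=(4,21) nearest=2 d=16 new=(4,7) → add node 3 parent=2 cost=6
4. q=(7,23) nearest=3 d=16 new=(6,9) → blocked by [4,6]×[8,12], reject
5. q=(4,29) nearest=3 d=22 new=(4,9) → blocked by [4,6]×[8,12], reject
6. q=(8,13) nearest=3 d=6 new=(6,9) → blocked by [4,6]×[8,12], reject
7. q=(13,39) nearest=3 d=32 new=(6,9) → blocked by [4,6]×[8,12], reject
8. q=(5,17) nearest=3 d=10 new=(5,9) → blocked by [4,6]×[8,12], reject
9. q=(9,18) nearest=3 d=11 new=(6,9) → blocked by [4,6]×[8,12], reject
10. q=(2,0) nearest=0 d=1 new=(2,0) → add node 4 parent=0 cost=1
11. q=(4,17) nearest=3 d=10 new=(4,9) → blocked by [4,6]×[8,12], reject
12. q=(14,9) nearest=2 d=8 new=(8,7) → blocked by [7,10]×[3,14], reject
13. q=(9,32) nearest=3 d=25 new=(6,9) → blocked by [4,6]×[8,12], reject
14. q=(4,35) nearest=3 d=28 new=(4,9) → blocked by [4,6]×[8,12], reject
15. q=(6,20) nearest=3 d=13 new=(6,9) → blocked by [4,6]×[8,12], reject
16. q=(5,17) nearest=3 d=10 new=(5,9) → blocked by [4,6]×[8,12], reject
17. q=(6,32) nearest=3 d=25 new=(6,9) → blocked by [4,6]×[8,12], reject
18. q=(5,21) nearest=3 d=14 new=(5,9) → blocked by [4,6]×[8,12], reject
19. q=(14,19) nearest=3 d=12 new=(6,9) → blocked by [4,6]×[8,12], reject
20. q=(11,16) nearest=3 d=9 new=(6,9) → blocked by [4,6]×[8,12], reject
21. q=(3,33) nearest=3 d=26 new=(3,9) → add node 5 parent=3 cost=8
22. q=(1,14) nearest=5 d=5 new=(1,11) → add node 6 parent=5 cost=10
23. q=(0,42) nearest=6 d=31 new=(0,13) → add node 7 parent=6 cost=12
24. q=(6,36) nearest=7 d=23 new=(2,15) → add node 8 parent=7 cost=14
25. q=(1,38) nearest=8 d=23 new=(1,17) → add node 9 parent=8 cost=16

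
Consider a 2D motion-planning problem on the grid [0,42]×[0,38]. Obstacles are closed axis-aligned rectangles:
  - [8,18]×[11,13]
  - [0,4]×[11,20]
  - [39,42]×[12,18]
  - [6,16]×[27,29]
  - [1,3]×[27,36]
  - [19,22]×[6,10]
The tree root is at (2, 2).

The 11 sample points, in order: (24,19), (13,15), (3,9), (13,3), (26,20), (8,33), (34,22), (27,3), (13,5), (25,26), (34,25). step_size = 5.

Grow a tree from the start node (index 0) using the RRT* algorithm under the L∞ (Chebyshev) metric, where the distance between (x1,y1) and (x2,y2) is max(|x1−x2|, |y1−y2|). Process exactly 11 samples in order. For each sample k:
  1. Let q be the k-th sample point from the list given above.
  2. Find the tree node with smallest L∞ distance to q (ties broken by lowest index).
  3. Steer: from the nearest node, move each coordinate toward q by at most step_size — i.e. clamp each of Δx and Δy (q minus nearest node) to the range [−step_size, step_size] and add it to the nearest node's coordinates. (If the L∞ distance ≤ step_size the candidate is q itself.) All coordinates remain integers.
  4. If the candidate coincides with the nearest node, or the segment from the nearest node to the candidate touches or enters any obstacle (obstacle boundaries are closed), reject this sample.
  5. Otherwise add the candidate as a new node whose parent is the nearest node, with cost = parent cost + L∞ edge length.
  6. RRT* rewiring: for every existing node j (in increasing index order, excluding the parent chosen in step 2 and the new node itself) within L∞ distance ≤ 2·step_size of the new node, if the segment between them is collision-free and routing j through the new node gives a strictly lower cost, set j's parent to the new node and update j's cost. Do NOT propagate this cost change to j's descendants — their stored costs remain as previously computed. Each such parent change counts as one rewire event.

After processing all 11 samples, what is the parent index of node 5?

1. q=(24,19) nearest=0 d=22 new=(7,7) → add node 1 parent=0 cost=5
2. q=(13,15) nearest=1 d=8 new=(12,12) → blocked by [8,18]×[11,13], reject
3. q=(3,9) nearest=1 d=4 new=(3,9) → add node 2 parent=1 cost=9
4. q=(13,3) nearest=1 d=6 new=(12,3) → add node 3 parent=1 cost=10
5. q=(26,20) nearest=3 d=17 new=(17,8) → add node 4 parent=3 cost=15
6. q=(8,33) nearest=2 d=24 new=(8,14) → add node 5 parent=2 cost=14
7. q=(34,22) nearest=4 d=17 new=(22,13) → blocked by [19,22]×[6,10], reject
8. q=(27,3) nearest=4 d=10 new=(22,3) → blocked by [19,22]×[6,10], reject
9. q=(13,5) nearest=3 d=2 new=(13,5) → add node 6 parent=3 cost=12
10. q=(25,26) nearest=5 d=17 new=(13,19) → add node 7 parent=5 cost=19
11. q=(34,25) nearest=4 d=17 new=(22,13) → blocked by [19,22]×[6,10], reject

Parent of node 5: 2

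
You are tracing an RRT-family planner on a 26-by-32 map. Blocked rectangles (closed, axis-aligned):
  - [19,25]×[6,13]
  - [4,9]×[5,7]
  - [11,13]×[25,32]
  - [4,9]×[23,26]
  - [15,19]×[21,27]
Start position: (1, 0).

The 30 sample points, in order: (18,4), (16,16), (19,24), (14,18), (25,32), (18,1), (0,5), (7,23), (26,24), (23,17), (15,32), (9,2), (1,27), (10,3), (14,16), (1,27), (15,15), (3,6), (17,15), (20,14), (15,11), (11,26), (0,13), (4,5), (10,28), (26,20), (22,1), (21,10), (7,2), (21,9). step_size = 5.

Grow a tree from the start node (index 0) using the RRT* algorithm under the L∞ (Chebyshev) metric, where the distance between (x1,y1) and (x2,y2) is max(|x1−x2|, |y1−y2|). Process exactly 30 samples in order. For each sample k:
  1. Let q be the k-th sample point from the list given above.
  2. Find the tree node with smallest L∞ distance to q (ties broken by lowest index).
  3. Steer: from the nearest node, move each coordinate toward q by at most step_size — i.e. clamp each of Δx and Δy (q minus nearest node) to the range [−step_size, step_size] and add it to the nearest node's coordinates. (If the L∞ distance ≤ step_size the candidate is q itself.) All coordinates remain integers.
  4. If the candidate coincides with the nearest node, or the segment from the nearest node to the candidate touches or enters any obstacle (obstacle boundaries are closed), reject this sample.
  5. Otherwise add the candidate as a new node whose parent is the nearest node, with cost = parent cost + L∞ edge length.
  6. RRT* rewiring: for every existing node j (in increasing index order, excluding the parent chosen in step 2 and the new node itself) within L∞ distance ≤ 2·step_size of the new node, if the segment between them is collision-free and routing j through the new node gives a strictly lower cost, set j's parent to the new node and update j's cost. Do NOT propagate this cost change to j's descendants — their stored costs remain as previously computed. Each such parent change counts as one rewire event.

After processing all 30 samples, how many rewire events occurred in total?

1. q=(18,4) nearest=0 d=17 new=(6,4) → add node 1 parent=0 cost=5
2. q=(16,16) nearest=1 d=12 new=(11,9) → blocked by [4,9]×[5,7], reject
3. q=(19,24) nearest=1 d=20 new=(11,9) → blocked by [4,9]×[5,7], reject
4. q=(14,18) nearest=1 d=14 new=(11,9) → blocked by [4,9]×[5,7], reject
5. q=(25,32) nearest=1 d=28 new=(11,9) → blocked by [4,9]×[5,7], reject
6. q=(18,1) nearest=1 d=12 new=(11,1) → add node 2 parent=1 cost=10
7. q=(0,5) nearest=0 d=5 new=(0,5) → add node 3 parent=0 cost=5
8. q=(7,23) nearest=3 d=18 new=(5,10) → add node 4 parent=3 cost=10
9. q=(26,24) nearest=1 d=20 new=(11,9) → blocked by [4,9]×[5,7], reject
10. q=(23,17) nearest=2 d=16 new=(16,6) → add node 5 parent=2 cost=15
11. q=(15,32) nearest=4 d=22 new=(10,15) → add node 6 parent=4 cost=15
12. q=(9,2) nearest=2 d=2 new=(9,2) → add node 7 parent=2 cost=12
13. q=(1,27) nearest=6 d=12 new=(5,20) → add node 8 parent=6 cost=20
14. q=(10,3) nearest=7 d=1 new=(10,3) → add node 9 parent=7 cost=13
15. q=(14,16) nearest=6 d=4 new=(14,16) → add node 10 parent=6 cost=19
16. q=(1,27) nearest=8 d=7 new=(1,25) → add node 11 parent=8 cost=25
17. q=(15,15) nearest=10 d=1 new=(15,15) → add node 12 parent=10 cost=20
18. q=(3,6) nearest=1 d=3 new=(3,6) → blocked by [4,9]×[5,7], reject
19. q=(17,15) nearest=12 d=2 new=(17,15) → add node 13 parent=12 cost=22
20. q=(20,14) nearest=13 d=3 new=(20,14) → add node 14 parent=13 cost=25
21. q=(15,11) nearest=12 d=4 new=(15,11) → add node 15 parent=12 cost=24
22. q=(11,26) nearest=8 d=6 new=(10,25) → blocked by [4,9]×[23,26], reject
23. q=(0,13) nearest=4 d=5 new=(0,13) → add node 16 parent=4 cost=15
24. q=(4,5) nearest=1 d=2 new=(4,5) → blocked by [4,9]×[5,7], reject
25. q=(10,28) nearest=8 d=8 new=(10,25) → blocked by [4,9]×[23,26], reject
26. q=(26,20) nearest=14 d=6 new=(25,19) → add node 17 parent=14 cost=30
27. q=(22,1) nearest=5 d=6 new=(21,1) → add node 18 parent=5 cost=20
28. q=(21,10) nearest=14 d=4 new=(21,10) → blocked by [19,25]×[6,13], reject
29. q=(7,2) nearest=1 d=2 new=(7,2) → add node 19 parent=1 cost=7; rewire 7→19 (9<12); rewire 9→19 (10<13); rewire 15→19 (16<24)
30. q=(21,9) nearest=5 d=5 new=(21,9) → blocked by [19,25]×[6,13], reject

Rewire events: 3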